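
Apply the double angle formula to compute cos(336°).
cos(336°) = cos²168° - sin²168° = 0.9135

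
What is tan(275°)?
tan(275°) = -11.43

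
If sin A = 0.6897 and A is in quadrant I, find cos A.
cos A = 0.7241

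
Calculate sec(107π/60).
sec(107π/60) = 1.287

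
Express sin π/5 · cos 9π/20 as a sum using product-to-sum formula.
sin π/5 cos 9π/20 = (1/2)[sin(π/5+9π/20) + sin(π/5-9π/20)]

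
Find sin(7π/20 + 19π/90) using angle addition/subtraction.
sin(7π/20 + 19π/90) = sin 7π/20 cos 19π/90 + cos 7π/20 sin 19π/90 = 0.9816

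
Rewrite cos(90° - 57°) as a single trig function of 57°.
cos(90° - 57°) = sin(57°)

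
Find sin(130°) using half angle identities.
sin(130°) = √((1 - cos 260°)/2) = 0.766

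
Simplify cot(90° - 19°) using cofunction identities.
cot(90° - 19°) = tan(19°)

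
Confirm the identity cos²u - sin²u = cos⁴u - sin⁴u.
RHS = (cos²u - sin²u)(cos²u + sin²u) = (cos²u - sin²u) · 1 = cos²u - sin²u = LHS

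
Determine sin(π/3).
sin(π/3) = √3/2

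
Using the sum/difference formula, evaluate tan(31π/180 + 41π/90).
tan(31π/180 + 41π/90) = (tan 31π/180 + tan 41π/90)/(1 - tan 31π/180 tan 41π/90) = -2.356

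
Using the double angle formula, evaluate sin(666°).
sin(666°) = 2 sin 333° cos 333° = -0.809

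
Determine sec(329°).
sec(329°) = 1.167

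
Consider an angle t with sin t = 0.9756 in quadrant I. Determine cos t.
cos t = √(1 - sin²t) = 0.2196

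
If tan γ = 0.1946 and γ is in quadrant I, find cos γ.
cos γ = 0.9816 (using tan²γ + 1 = sec²γ)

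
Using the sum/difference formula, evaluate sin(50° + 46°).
sin(50° + 46°) = sin 50° cos 46° + cos 50° sin 46° = 0.9945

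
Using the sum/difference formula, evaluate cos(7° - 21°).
cos(7° - 21°) = cos 7° cos 21° + sin 7° sin 21° = 0.9703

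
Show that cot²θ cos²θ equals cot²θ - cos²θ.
RHS = cos²θ/sin²θ - cos²θ = cos²θ(1/sin²θ - 1) = cos²θ · (1 - sin²θ)/sin²θ = cos²θ · cos²θ/sin²θ = cos²θ · cot²θ = LHS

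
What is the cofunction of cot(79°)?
cot(79°) = tan(90° - 79°) = tan(11°)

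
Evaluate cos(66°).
cos(66°) = 0.4067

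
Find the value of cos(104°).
cos(104°) = -0.2419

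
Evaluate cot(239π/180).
cot(239π/180) = 0.6009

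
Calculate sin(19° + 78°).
sin(19° + 78°) = sin 19° cos 78° + cos 19° sin 78° = 0.9925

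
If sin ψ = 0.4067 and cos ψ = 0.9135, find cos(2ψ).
cos(2ψ) = cos²ψ - sin²ψ = 0.6691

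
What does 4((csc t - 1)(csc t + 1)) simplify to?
4((csc t - 1)(csc t + 1)) = 4(cot²t) (using Diff. of squares)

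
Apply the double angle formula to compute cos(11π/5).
cos(11π/5) = cos²11π/10 - sin²11π/10 = 0.809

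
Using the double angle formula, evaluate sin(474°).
sin(474°) = 2 sin 237° cos 237° = 0.9135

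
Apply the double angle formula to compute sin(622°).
sin(622°) = 2 sin 311° cos 311° = -0.9903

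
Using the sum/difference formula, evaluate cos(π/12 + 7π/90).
cos(π/12 + 7π/90) = cos π/12 cos 7π/90 - sin π/12 sin 7π/90 = 0.8746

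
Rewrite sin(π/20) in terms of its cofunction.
sin(π/20) = cos(π/2 - π/20) = cos(9π/20)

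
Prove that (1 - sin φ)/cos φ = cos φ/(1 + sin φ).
LHS = (1 - sin φ)(1 + sin φ) / (cos φ(1 + sin φ)) = (1 - sin²φ) / (cos φ(1 + sin φ)) = cos²φ / (cos φ(1 + sin φ)) = cos φ/(1 + sin φ) = RHS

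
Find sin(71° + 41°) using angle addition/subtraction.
sin(71° + 41°) = sin 71° cos 41° + cos 71° sin 41° = 0.9272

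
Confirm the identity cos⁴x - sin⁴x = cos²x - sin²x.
LHS = (cos²x - sin²x)(cos²x + sin²x) = (cos²x - sin²x) · 1 = cos²x - sin²x = RHS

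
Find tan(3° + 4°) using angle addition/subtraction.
tan(3° + 4°) = (tan 3° + tan 4°)/(1 - tan 3° tan 4°) = 0.1228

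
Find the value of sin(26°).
sin(26°) = 0.4384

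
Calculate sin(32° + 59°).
sin(32° + 59°) = sin 32° cos 59° + cos 32° sin 59° = 0.9998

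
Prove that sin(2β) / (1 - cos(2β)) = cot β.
LHS = 2 sin β cos β / (2sin²β) = cos β/sin β = cot β = RHS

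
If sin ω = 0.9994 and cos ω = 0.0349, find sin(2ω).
sin(2ω) = 2 sin ω cos ω = 0.06976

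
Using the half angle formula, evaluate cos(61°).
cos(61°) = √((1 + cos 122°)/2) = 0.4848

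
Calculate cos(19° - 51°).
cos(19° - 51°) = cos 19° cos 51° + sin 19° sin 51° = 0.848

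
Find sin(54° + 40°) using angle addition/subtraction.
sin(54° + 40°) = sin 54° cos 40° + cos 54° sin 40° = 0.9976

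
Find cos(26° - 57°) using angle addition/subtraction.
cos(26° - 57°) = cos 26° cos 57° + sin 26° sin 57° = 0.8572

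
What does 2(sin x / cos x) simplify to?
2(sin x / cos x) = 2(tan x) (using Quotient identity)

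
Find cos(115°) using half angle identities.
cos(115°) = -√((1 + cos 230°)/2) = -0.4226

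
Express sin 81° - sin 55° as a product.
sin 81° - sin 55° = 2 cos(68°) sin(13°)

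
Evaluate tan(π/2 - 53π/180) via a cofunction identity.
tan(π/2 - 53π/180) = cot(53π/180) = 0.7536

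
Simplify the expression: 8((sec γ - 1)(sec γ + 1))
8((sec γ - 1)(sec γ + 1)) = 8(tan²γ) (using Diff. of squares)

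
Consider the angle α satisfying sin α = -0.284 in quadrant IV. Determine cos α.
cos α = √(1 - sin²α) = 0.9588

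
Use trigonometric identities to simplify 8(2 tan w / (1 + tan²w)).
8(2 tan w / (1 + tan²w)) = 8(sin(2w)) (using Double angle)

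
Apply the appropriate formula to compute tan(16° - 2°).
tan(16° - 2°) = (tan 16° - tan 2°)/(1 + tan 16° tan 2°) = 0.2493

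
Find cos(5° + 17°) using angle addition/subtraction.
cos(5° + 17°) = cos 5° cos 17° - sin 5° sin 17° = 0.9272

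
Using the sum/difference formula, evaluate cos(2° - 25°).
cos(2° - 25°) = cos 2° cos 25° + sin 2° sin 25° = 0.9205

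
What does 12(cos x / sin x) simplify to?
12(cos x / sin x) = 12(cot x) (using Quotient identity)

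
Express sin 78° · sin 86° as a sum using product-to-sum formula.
sin 78° sin 86° = (1/2)[cos(78°-86°) - cos(78°+86°)]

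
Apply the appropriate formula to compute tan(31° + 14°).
tan(31° + 14°) = (tan 31° + tan 14°)/(1 - tan 31° tan 14°) = 1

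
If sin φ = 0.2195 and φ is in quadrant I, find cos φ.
cos φ = 0.9756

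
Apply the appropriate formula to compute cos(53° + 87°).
cos(53° + 87°) = cos 53° cos 87° - sin 53° sin 87° = -0.766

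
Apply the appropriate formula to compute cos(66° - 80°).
cos(66° - 80°) = cos 66° cos 80° + sin 66° sin 80° = 0.9703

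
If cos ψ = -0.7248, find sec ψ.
sec ψ = 1/cos ψ = -1.38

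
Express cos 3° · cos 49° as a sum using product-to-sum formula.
cos 3° cos 49° = (1/2)[cos(3°-49°) + cos(3°+49°)]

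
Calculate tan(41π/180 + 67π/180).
tan(41π/180 + 67π/180) = (tan 41π/180 + tan 67π/180)/(1 - tan 41π/180 tan 67π/180) = -3.078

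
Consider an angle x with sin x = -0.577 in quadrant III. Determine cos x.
cos x = ±√(1 - sin²x) = -0.8167 (negative in QIII)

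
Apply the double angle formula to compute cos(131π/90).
cos(131π/90) = cos²131π/180 - sin²131π/180 = -0.1392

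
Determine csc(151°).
csc(151°) = 2.063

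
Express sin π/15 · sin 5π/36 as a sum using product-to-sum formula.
sin π/15 sin 5π/36 = (1/2)[cos(π/15-5π/36) - cos(π/15+5π/36)]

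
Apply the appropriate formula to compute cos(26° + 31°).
cos(26° + 31°) = cos 26° cos 31° - sin 26° sin 31° = 0.5446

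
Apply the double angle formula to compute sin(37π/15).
sin(37π/15) = 2 sin 37π/30 cos 37π/30 = 0.9945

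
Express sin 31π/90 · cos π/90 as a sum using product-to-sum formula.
sin 31π/90 cos π/90 = (1/2)[sin(31π/90+π/90) + sin(31π/90-π/90)]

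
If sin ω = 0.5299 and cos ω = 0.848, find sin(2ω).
sin(2ω) = 2 sin ω cos ω = 0.8987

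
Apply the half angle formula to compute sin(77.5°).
sin(77.5°) = √((1 - cos 155°)/2) = 0.9763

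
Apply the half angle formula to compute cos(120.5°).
cos(120.5°) = -√((1 + cos 241°)/2) = -0.5075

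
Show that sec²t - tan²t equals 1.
LHS = 1/cos²t - sin²t/cos²t = (1 - sin²t)/cos²t = cos²t/cos²t = 1 = RHS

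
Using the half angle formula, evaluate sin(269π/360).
sin(269π/360) = √((1 - cos 269π/180)/2) = 0.7133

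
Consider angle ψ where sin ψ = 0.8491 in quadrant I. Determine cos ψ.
cos ψ = √(1 - sin²ψ) = 0.5282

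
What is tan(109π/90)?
tan(109π/90) = 0.7813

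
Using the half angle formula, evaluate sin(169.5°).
sin(169.5°) = √((1 - cos 339°)/2) = 0.1822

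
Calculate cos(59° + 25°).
cos(59° + 25°) = cos 59° cos 25° - sin 59° sin 25° = 0.1045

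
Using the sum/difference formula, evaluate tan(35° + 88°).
tan(35° + 88°) = (tan 35° + tan 88°)/(1 - tan 35° tan 88°) = -1.54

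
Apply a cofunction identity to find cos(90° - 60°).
cos(90° - 60°) = sin(60°) = √3/2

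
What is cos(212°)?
cos(212°) = -0.848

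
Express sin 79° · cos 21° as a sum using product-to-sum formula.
sin 79° cos 21° = (1/2)[sin(79°+21°) + sin(79°-21°)]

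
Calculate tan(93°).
tan(93°) = -19.08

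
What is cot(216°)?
cot(216°) = 1.376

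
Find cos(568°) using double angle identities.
cos(568°) = 1 - 2sin²284° = -0.8829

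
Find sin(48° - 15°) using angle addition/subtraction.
sin(48° - 15°) = sin 48° cos 15° - cos 48° sin 15° = 0.5446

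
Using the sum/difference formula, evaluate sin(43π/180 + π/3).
sin(43π/180 + π/3) = sin 43π/180 cos π/3 + cos 43π/180 sin π/3 = 0.9744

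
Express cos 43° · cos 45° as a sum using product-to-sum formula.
cos 43° cos 45° = (1/2)[cos(43°-45°) + cos(43°+45°)]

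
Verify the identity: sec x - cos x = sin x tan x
LHS = 1/cos x - cos x = (1 - cos²x)/cos x = sin²x/cos x = sin x · (sin x/cos x) = sin x tan x = RHS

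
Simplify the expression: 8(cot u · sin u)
8(cot u · sin u) = 8(cos u) (using Quotient identity)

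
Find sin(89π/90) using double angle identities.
sin(89π/90) = 2 sin 89π/180 cos 89π/180 = 0.0349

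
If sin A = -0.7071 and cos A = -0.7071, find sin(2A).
sin(2A) = 2 sin A cos A = 1.0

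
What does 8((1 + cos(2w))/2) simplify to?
8((1 + cos(2w))/2) = 8(cos²w) (using Power reduction)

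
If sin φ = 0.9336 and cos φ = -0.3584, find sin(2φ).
sin(2φ) = 2 sin φ cos φ = -0.6692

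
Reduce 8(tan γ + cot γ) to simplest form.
8(tan γ + cot γ) = 8(sec γ csc γ) (using Quotient identities)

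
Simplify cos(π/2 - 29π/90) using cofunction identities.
cos(π/2 - 29π/90) = sin(29π/90)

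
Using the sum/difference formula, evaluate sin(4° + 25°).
sin(4° + 25°) = sin 4° cos 25° + cos 4° sin 25° = 0.4848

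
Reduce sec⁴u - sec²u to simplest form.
sec⁴u - sec²u = tan⁴u + tan²u (using Pythagorean)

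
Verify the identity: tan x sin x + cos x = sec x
LHS = sin²x/cos x + cos x = (sin²x + cos²x)/cos x = 1/cos x = sec x = RHS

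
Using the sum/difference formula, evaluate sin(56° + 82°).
sin(56° + 82°) = sin 56° cos 82° + cos 56° sin 82° = 0.6691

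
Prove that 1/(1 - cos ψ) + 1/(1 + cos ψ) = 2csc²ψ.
LHS = [(1 + cos ψ) + (1 - cos ψ)] / [(1 - cos ψ)(1 + cos ψ)] = 2/(1 - cos²ψ) = 2/sin²ψ = 2csc²ψ = RHS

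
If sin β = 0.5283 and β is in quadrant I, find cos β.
cos β = 0.8491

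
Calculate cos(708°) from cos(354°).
cos(708°) = cos²354° - sin²354° = 0.9781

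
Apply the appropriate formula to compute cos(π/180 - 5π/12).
cos(π/180 - 5π/12) = cos π/180 cos 5π/12 + sin π/180 sin 5π/12 = 0.2756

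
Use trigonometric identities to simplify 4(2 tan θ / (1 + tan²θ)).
4(2 tan θ / (1 + tan²θ)) = 4(sin(2θ)) (using Double angle)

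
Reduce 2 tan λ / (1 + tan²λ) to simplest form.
2 tan λ / (1 + tan²λ) = sin(2λ) (using Double angle)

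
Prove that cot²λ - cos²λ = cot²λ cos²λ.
LHS = cos²λ/sin²λ - cos²λ = cos²λ(1/sin²λ - 1) = cos²λ · (1 - sin²λ)/sin²λ = cos²λ · cos²λ/sin²λ = cos²λ · cot²λ = RHS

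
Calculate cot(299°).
cot(299°) = -0.5543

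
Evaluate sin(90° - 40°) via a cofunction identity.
sin(90° - 40°) = cos(40°) = 0.766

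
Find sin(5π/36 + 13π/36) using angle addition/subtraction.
sin(5π/36 + 13π/36) = sin 5π/36 cos 13π/36 + cos 5π/36 sin 13π/36 = 1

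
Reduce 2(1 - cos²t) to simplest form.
2(1 - cos²t) = 2(sin²t) (using Pythagorean identity)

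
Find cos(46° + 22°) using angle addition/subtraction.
cos(46° + 22°) = cos 46° cos 22° - sin 46° sin 22° = 0.3746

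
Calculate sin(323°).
sin(323°) = -0.6018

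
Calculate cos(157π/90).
cos(157π/90) = 0.6947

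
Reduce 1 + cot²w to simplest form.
1 + cot²w = csc²w (using Pythagorean identity)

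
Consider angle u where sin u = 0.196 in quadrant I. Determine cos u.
cos u = √(1 - sin²u) = 0.9806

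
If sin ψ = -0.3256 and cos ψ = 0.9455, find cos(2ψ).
cos(2ψ) = cos²ψ - sin²ψ = 0.788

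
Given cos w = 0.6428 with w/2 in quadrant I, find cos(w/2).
cos(w/2) = ±√((1 + cos w)/2); positive since w/2 ∈ QI, so cos(w/2) = 0.9063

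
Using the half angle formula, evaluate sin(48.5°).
sin(48.5°) = √((1 - cos 97°)/2) = 0.749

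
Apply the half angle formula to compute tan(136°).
tan(136°) = sin 272° / (1 + cos 272°) = -0.9657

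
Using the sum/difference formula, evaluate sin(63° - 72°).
sin(63° - 72°) = sin 63° cos 72° - cos 63° sin 72° = -0.1564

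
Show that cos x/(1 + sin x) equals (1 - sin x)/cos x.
RHS = (1 - sin x)(1 + sin x) / (cos x(1 + sin x)) = (1 - sin²x) / (cos x(1 + sin x)) = cos²x / (cos x(1 + sin x)) = cos x/(1 + sin x) = LHS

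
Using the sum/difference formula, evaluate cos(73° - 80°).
cos(73° - 80°) = cos 73° cos 80° + sin 73° sin 80° = 0.9925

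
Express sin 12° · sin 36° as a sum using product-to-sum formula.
sin 12° sin 36° = (1/2)[cos(12°-36°) - cos(12°+36°)]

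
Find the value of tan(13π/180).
tan(13π/180) = 0.2309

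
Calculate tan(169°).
tan(169°) = -0.1944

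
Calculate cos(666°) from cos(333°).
cos(666°) = cos²333° - sin²333° = 0.5878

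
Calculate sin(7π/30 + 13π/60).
sin(7π/30 + 13π/60) = sin 7π/30 cos 13π/60 + cos 7π/30 sin 13π/60 = 0.9877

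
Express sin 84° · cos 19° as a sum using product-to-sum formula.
sin 84° cos 19° = (1/2)[sin(84°+19°) + sin(84°-19°)]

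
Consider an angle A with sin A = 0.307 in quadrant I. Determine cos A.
cos A = √(1 - sin²A) = 0.9517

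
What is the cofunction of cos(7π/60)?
cos(7π/60) = sin(π/2 - 7π/60) = sin(23π/60)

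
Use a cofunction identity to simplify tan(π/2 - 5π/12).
tan(π/2 - 5π/12) = cot(5π/12)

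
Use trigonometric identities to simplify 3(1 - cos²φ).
3(1 - cos²φ) = 3(sin²φ) (using Pythagorean identity)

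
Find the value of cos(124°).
cos(124°) = -0.5592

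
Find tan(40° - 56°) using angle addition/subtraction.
tan(40° - 56°) = (tan 40° - tan 56°)/(1 + tan 40° tan 56°) = -0.2867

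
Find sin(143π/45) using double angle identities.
sin(143π/45) = 2 sin 143π/90 cos 143π/90 = -0.5299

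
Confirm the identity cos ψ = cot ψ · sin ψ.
RHS = (cos ψ/sin ψ) · sin ψ = cos ψ = LHS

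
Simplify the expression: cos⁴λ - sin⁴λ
cos⁴λ - sin⁴λ = cos(2λ) (using Factoring + double angle)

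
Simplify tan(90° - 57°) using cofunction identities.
tan(90° - 57°) = cot(57°)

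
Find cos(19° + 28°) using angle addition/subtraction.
cos(19° + 28°) = cos 19° cos 28° - sin 19° sin 28° = 0.682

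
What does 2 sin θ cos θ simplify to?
2 sin θ cos θ = sin(2θ) (using Double angle)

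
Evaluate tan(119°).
tan(119°) = -1.804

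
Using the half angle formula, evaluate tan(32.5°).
tan(32.5°) = sin 65° / (1 + cos 65°) = 0.6371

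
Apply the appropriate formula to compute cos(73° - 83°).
cos(73° - 83°) = cos 73° cos 83° + sin 73° sin 83° = 0.9848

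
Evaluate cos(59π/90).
cos(59π/90) = -0.4695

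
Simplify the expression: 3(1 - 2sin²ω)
3(1 - 2sin²ω) = 3(cos(2ω)) (using Double angle)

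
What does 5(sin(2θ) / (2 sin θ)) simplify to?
5(sin(2θ) / (2 sin θ)) = 5(cos θ) (using Double angle)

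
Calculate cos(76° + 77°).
cos(76° + 77°) = cos 76° cos 77° - sin 76° sin 77° = -0.891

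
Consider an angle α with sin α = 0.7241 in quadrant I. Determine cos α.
cos α = √(1 - sin²α) = 0.6897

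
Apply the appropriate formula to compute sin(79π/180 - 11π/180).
sin(79π/180 - 11π/180) = sin 79π/180 cos 11π/180 - cos 79π/180 sin 11π/180 = 0.9272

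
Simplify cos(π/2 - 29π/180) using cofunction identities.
cos(π/2 - 29π/180) = sin(29π/180)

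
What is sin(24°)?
sin(24°) = 0.4067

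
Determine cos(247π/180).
cos(247π/180) = -0.3907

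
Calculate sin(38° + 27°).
sin(38° + 27°) = sin 38° cos 27° + cos 38° sin 27° = 0.9063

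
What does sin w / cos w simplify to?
sin w / cos w = tan w (using Quotient identity)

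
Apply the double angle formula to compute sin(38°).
sin(38°) = 2 sin 19° cos 19° = 0.6157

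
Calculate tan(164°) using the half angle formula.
tan(164°) = sin 328° / (1 + cos 328°) = -0.2867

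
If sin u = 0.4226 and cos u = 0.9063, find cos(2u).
cos(2u) = cos²u - sin²u = 0.6428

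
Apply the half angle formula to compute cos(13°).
cos(13°) = √((1 + cos 26°)/2) = 0.9744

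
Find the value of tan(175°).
tan(175°) = -0.08749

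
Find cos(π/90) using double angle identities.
cos(π/90) = cos²π/180 - sin²π/180 = 0.9994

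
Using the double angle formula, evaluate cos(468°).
cos(468°) = cos²234° - sin²234° = -0.309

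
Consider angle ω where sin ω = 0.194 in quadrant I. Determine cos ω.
cos ω = √(1 - sin²ω) = 0.981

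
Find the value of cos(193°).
cos(193°) = -0.9744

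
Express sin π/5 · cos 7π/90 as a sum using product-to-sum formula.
sin π/5 cos 7π/90 = (1/2)[sin(π/5+7π/90) + sin(π/5-7π/90)]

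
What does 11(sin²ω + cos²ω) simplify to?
11(sin²ω + cos²ω) = 11 (using Pythagorean identity)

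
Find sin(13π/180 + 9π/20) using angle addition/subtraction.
sin(13π/180 + 9π/20) = sin 13π/180 cos 9π/20 + cos 13π/180 sin 9π/20 = 0.9976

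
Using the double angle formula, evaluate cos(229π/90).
cos(229π/90) = cos²229π/180 - sin²229π/180 = -0.1392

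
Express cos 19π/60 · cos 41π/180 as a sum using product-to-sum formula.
cos 19π/60 cos 41π/180 = (1/2)[cos(19π/60-41π/180) + cos(19π/60+41π/180)]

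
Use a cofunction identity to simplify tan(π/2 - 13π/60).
tan(π/2 - 13π/60) = cot(13π/60)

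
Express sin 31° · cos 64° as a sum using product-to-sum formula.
sin 31° cos 64° = (1/2)[sin(31°+64°) + sin(31°-64°)]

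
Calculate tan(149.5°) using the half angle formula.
tan(149.5°) = sin 299° / (1 + cos 299°) = -0.589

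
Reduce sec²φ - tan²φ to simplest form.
sec²φ - tan²φ = 1 (using Pythagorean identity)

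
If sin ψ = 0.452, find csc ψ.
csc ψ = 1/sin ψ = 2.212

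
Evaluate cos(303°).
cos(303°) = 0.5446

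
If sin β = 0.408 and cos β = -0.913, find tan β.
tan β = sin β / cos β = -0.4469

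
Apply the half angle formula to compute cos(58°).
cos(58°) = √((1 + cos 116°)/2) = 0.5299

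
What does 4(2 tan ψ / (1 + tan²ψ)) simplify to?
4(2 tan ψ / (1 + tan²ψ)) = 4(sin(2ψ)) (using Double angle)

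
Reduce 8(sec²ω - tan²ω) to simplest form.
8(sec²ω - tan²ω) = 8 (using Pythagorean identity)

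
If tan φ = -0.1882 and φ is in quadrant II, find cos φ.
cos φ = -0.9827 (using tan²φ + 1 = sec²φ)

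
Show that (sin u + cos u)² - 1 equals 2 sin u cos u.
LHS = sin²u + 2 sin u cos u + cos²u - 1 = (sin²u + cos²u) + 2 sin u cos u - 1 = 1 + 2 sin u cos u - 1 = 2 sin u cos u = RHS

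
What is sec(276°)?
sec(276°) = 9.567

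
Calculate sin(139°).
sin(139°) = 0.6561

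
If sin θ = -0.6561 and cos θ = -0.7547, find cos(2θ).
cos(2θ) = cos²θ - sin²θ = 0.1391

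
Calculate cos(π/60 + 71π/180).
cos(π/60 + 71π/180) = cos π/60 cos 71π/180 - sin π/60 sin 71π/180 = 0.2756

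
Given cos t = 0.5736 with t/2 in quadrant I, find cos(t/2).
cos(t/2) = ±√((1 + cos t)/2); positive since t/2 ∈ QI, so cos(t/2) = 0.887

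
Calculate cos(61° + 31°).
cos(61° + 31°) = cos 61° cos 31° - sin 61° sin 31° = -0.0349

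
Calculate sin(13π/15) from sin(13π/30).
sin(13π/15) = 2 sin 13π/30 cos 13π/30 = 0.4067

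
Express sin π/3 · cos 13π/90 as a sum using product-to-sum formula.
sin π/3 cos 13π/90 = (1/2)[sin(π/3+13π/90) + sin(π/3-13π/90)]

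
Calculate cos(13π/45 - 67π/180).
cos(13π/45 - 67π/180) = cos 13π/45 cos 67π/180 + sin 13π/45 sin 67π/180 = (√6+√2)/4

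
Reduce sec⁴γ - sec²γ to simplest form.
sec⁴γ - sec²γ = tan⁴γ + tan²γ (using Pythagorean)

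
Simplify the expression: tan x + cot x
tan x + cot x = sec x csc x (using Quotient identities)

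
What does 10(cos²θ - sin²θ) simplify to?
10(cos²θ - sin²θ) = 10(cos(2θ)) (using Double angle)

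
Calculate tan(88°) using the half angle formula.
tan(88°) = sin 176° / (1 + cos 176°) = 28.64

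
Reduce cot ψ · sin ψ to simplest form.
cot ψ · sin ψ = cos ψ (using Quotient identity)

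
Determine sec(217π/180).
sec(217π/180) = -1.252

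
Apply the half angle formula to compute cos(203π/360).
cos(203π/360) = -√((1 + cos 203π/180)/2) = -0.1994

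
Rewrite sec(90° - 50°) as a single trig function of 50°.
sec(90° - 50°) = csc(50°)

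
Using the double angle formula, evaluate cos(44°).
cos(44°) = cos²22° - sin²22° = 0.7193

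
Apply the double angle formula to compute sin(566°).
sin(566°) = 2 sin 283° cos 283° = -0.4384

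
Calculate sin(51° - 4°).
sin(51° - 4°) = sin 51° cos 4° - cos 51° sin 4° = 0.7314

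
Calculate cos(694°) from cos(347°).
cos(694°) = cos²347° - sin²347° = 0.8988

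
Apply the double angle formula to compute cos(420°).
cos(420°) = cos²210° - sin²210° = 1/2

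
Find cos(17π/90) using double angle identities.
cos(17π/90) = cos²17π/180 - sin²17π/180 = 0.829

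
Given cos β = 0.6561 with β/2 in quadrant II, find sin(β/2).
sin(β/2) = ±√((1 - cos β)/2); positive since β/2 ∈ QII, so sin(β/2) = 0.4147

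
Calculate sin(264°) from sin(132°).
sin(264°) = 2 sin 132° cos 132° = -0.9945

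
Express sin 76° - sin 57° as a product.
sin 76° - sin 57° = 2 cos(66.5°) sin(9.5°)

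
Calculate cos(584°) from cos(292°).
cos(584°) = 2cos²292° - 1 = -0.7193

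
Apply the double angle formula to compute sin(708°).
sin(708°) = 2 sin 354° cos 354° = -0.2079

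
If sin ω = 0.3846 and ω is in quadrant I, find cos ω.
cos ω = 0.9231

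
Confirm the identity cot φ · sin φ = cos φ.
LHS = (cos φ/sin φ) · sin φ = cos φ = RHS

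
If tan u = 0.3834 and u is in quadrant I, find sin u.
sin u = 0.358 (using tan²u + 1 = sec²u)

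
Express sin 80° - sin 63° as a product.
sin 80° - sin 63° = 2 cos(71.5°) sin(8.5°)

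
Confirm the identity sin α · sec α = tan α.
LHS = sin α · (1/cos α) = sin α/cos α = tan α = RHS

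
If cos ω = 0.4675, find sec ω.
sec ω = 1/cos ω = 2.139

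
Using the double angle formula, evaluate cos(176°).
cos(176°) = 1 - 2sin²88° = -0.9976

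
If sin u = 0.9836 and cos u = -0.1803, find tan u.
tan u = sin u / cos u = -5.455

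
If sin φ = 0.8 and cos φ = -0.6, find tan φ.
tan φ = sin φ / cos φ = -1.333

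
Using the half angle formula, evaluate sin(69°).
sin(69°) = √((1 - cos 138°)/2) = 0.9336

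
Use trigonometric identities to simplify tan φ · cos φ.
tan φ · cos φ = sin φ (using Quotient identity)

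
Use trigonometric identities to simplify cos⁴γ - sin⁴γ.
cos⁴γ - sin⁴γ = cos(2γ) (using Factoring + double angle)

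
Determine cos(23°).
cos(23°) = 0.9205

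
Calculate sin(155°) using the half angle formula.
sin(155°) = √((1 - cos 310°)/2) = 0.4226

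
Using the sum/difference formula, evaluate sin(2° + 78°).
sin(2° + 78°) = sin 2° cos 78° + cos 2° sin 78° = 0.9848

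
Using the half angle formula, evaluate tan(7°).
tan(7°) = sin 14° / (1 + cos 14°) = 0.1228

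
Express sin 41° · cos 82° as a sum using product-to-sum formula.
sin 41° cos 82° = (1/2)[sin(41°+82°) + sin(41°-82°)]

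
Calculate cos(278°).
cos(278°) = 0.1392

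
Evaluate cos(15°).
cos(15°) = (√6+√2)/4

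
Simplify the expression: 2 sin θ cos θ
2 sin θ cos θ = sin(2θ) (using Double angle)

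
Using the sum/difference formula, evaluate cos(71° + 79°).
cos(71° + 79°) = cos 71° cos 79° - sin 71° sin 79° = -√3/2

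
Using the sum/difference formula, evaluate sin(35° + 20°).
sin(35° + 20°) = sin 35° cos 20° + cos 35° sin 20° = 0.8192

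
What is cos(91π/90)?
cos(91π/90) = -0.9994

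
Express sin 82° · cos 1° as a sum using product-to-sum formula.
sin 82° cos 1° = (1/2)[sin(82°+1°) + sin(82°-1°)]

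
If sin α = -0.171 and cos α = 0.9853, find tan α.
tan α = sin α / cos α = -0.1736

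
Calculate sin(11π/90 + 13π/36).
sin(11π/90 + 13π/36) = sin 11π/90 cos 13π/36 + cos 11π/90 sin 13π/36 = 0.9986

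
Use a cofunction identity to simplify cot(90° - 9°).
cot(90° - 9°) = tan(9°)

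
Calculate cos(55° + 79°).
cos(55° + 79°) = cos 55° cos 79° - sin 55° sin 79° = -0.6947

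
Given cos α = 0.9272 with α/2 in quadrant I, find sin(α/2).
sin(α/2) = ±√((1 - cos α)/2); positive since α/2 ∈ QI, so sin(α/2) = 0.1908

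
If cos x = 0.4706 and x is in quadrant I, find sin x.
sin x = 0.8823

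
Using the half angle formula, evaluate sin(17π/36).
sin(17π/36) = √((1 - cos 17π/18)/2) = 0.9962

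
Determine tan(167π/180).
tan(167π/180) = -0.2309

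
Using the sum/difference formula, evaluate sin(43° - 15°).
sin(43° - 15°) = sin 43° cos 15° - cos 43° sin 15° = 0.4695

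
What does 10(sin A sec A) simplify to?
10(sin A sec A) = 10(tan A) (using Reciprocal + quotient)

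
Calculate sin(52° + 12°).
sin(52° + 12°) = sin 52° cos 12° + cos 52° sin 12° = 0.8988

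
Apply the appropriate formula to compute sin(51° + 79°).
sin(51° + 79°) = sin 51° cos 79° + cos 51° sin 79° = 0.766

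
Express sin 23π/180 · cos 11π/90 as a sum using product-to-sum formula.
sin 23π/180 cos 11π/90 = (1/2)[sin(23π/180+11π/90) + sin(23π/180-11π/90)]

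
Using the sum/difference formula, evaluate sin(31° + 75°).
sin(31° + 75°) = sin 31° cos 75° + cos 31° sin 75° = 0.9613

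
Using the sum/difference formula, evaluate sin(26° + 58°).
sin(26° + 58°) = sin 26° cos 58° + cos 26° sin 58° = 0.9945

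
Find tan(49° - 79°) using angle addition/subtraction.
tan(49° - 79°) = (tan 49° - tan 79°)/(1 + tan 49° tan 79°) = -√3/3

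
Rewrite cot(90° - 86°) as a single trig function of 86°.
cot(90° - 86°) = tan(86°)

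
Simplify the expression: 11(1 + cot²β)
11(1 + cot²β) = 11(csc²β) (using Pythagorean identity)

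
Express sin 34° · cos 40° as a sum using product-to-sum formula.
sin 34° cos 40° = (1/2)[sin(34°+40°) + sin(34°-40°)]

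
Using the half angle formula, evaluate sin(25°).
sin(25°) = √((1 - cos 50°)/2) = 0.4226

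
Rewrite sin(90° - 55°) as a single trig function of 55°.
sin(90° - 55°) = cos(55°)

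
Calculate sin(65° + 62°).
sin(65° + 62°) = sin 65° cos 62° + cos 65° sin 62° = 0.7986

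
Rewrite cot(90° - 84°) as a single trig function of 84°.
cot(90° - 84°) = tan(84°)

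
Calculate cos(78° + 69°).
cos(78° + 69°) = cos 78° cos 69° - sin 78° sin 69° = -0.8387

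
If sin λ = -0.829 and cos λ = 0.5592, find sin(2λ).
sin(2λ) = 2 sin λ cos λ = -0.9272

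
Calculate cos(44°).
cos(44°) = 0.7193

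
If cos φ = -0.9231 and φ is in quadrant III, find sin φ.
sin φ = -0.3846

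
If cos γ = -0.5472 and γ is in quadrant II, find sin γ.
sin γ = 0.837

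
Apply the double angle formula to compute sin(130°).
sin(130°) = 2 sin 65° cos 65° = 0.766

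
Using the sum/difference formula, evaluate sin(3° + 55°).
sin(3° + 55°) = sin 3° cos 55° + cos 3° sin 55° = 0.848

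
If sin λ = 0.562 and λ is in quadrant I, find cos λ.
cos λ = 0.8271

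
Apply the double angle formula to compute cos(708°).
cos(708°) = cos²354° - sin²354° = 0.9781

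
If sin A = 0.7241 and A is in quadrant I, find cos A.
cos A = 0.6897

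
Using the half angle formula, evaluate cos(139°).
cos(139°) = -√((1 + cos 278°)/2) = -0.7547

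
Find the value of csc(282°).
csc(282°) = -1.022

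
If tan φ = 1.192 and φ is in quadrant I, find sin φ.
sin φ = 0.7661 (using tan²φ + 1 = sec²φ)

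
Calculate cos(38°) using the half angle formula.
cos(38°) = √((1 + cos 76°)/2) = 0.788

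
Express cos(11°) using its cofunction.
cos(11°) = sin(90° - 11°) = sin(79°)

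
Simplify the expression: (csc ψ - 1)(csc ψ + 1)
(csc ψ - 1)(csc ψ + 1) = cot²ψ (using Diff. of squares)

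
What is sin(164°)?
sin(164°) = 0.2756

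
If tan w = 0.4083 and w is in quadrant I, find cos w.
cos w = 0.9258 (using tan²w + 1 = sec²w)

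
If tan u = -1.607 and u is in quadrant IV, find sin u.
sin u = -0.849 (using tan²u + 1 = sec²u)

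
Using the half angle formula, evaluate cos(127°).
cos(127°) = -√((1 + cos 254°)/2) = -0.6018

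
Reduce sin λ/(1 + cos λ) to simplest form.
sin λ/(1 + cos λ) = tan(λ/2) (using Half angle)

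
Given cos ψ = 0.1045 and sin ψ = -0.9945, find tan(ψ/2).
tan(ψ/2) = sin ψ / (1 + cos ψ) = -0.9004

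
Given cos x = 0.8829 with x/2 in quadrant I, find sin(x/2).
sin(x/2) = ±√((1 - cos x)/2); positive since x/2 ∈ QI, so sin(x/2) = 0.242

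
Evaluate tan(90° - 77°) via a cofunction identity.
tan(90° - 77°) = cot(77°) = 0.2309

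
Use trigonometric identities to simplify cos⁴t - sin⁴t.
cos⁴t - sin⁴t = cos(2t) (using Factoring + double angle)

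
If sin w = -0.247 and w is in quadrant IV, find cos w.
cos w = 0.969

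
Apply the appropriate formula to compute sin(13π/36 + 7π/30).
sin(13π/36 + 7π/30) = sin 13π/36 cos 7π/30 + cos 13π/36 sin 7π/30 = 0.9563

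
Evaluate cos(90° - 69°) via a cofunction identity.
cos(90° - 69°) = sin(69°) = 0.9336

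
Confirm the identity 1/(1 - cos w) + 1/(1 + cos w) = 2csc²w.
LHS = [(1 + cos w) + (1 - cos w)] / [(1 - cos w)(1 + cos w)] = 2/(1 - cos²w) = 2/sin²w = 2csc²w = RHS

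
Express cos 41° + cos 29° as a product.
cos 41° + cos 29° = 2 cos(35°) cos(6°)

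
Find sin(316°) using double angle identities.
sin(316°) = 2 sin 158° cos 158° = -0.6947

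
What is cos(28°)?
cos(28°) = 0.8829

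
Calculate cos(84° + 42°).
cos(84° + 42°) = cos 84° cos 42° - sin 84° sin 42° = -0.5878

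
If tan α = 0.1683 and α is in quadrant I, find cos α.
cos α = 0.9861 (using tan²α + 1 = sec²α)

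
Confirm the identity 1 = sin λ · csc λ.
RHS = sin λ · (1/sin λ) = 1 = LHS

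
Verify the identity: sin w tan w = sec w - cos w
RHS = 1/cos w - cos w = (1 - cos²w)/cos w = sin²w/cos w = sin w · (sin w/cos w) = sin w tan w = LHS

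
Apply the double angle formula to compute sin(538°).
sin(538°) = 2 sin 269° cos 269° = 0.0349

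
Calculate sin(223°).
sin(223°) = -0.682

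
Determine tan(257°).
tan(257°) = 4.331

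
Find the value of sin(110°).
sin(110°) = 0.9397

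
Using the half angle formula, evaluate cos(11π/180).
cos(11π/180) = √((1 + cos 11π/90)/2) = 0.9816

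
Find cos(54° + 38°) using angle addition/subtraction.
cos(54° + 38°) = cos 54° cos 38° - sin 54° sin 38° = -0.0349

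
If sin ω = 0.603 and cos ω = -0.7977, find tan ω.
tan ω = sin ω / cos ω = -0.7559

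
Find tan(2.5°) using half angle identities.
tan(2.5°) = sin 5° / (1 + cos 5°) = 0.04366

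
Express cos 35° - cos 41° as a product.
cos 35° - cos 41° = -2 sin(38°) sin(-3°)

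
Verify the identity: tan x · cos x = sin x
LHS = (sin x/cos x) · cos x = sin x = RHS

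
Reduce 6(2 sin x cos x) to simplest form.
6(2 sin x cos x) = 6(sin(2x)) (using Double angle)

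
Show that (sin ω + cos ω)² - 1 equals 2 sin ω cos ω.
LHS = sin²ω + 2 sin ω cos ω + cos²ω - 1 = (sin²ω + cos²ω) + 2 sin ω cos ω - 1 = 1 + 2 sin ω cos ω - 1 = 2 sin ω cos ω = RHS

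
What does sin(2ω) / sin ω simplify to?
sin(2ω) / sin ω = 2 cos ω (using Double angle)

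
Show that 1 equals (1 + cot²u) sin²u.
RHS = csc²u · sin²u = (1/sin²u) · sin²u = 1 = LHS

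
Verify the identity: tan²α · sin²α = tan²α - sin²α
RHS = sin²α/cos²α - sin²α = sin²α(1/cos²α - 1) = sin²α · (1 - cos²α)/cos²α = sin²α · sin²α/cos²α = sin²α · tan²α = LHS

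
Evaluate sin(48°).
sin(48°) = 0.7431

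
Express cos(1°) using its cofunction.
cos(1°) = sin(90° - 1°) = sin(89°)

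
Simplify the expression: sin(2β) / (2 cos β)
sin(2β) / (2 cos β) = sin β (using Double angle)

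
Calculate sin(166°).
sin(166°) = 0.2419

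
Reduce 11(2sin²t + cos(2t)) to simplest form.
11(2sin²t + cos(2t)) = 11 (using Double angle)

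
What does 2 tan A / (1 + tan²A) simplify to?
2 tan A / (1 + tan²A) = sin(2A) (using Double angle)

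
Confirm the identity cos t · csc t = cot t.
LHS = cos t · (1/sin t) = cos t/sin t = cot t = RHS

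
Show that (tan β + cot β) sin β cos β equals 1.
LHS = (sin β/cos β + cos β/sin β) sin β cos β = ((sin²β + cos²β)/(sin β cos β)) · sin β cos β = sin²β + cos²β = 1 = RHS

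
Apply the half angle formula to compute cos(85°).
cos(85°) = √((1 + cos 170°)/2) = 0.08716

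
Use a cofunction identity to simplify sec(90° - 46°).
sec(90° - 46°) = csc(46°)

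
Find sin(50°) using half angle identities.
sin(50°) = √((1 - cos 100°)/2) = 0.766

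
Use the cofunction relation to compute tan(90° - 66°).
tan(90° - 66°) = cot(66°) = 0.4452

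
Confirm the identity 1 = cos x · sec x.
RHS = cos x · (1/cos x) = 1 = LHS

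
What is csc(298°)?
csc(298°) = -1.133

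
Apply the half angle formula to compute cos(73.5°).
cos(73.5°) = √((1 + cos 147°)/2) = 0.284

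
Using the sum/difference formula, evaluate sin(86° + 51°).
sin(86° + 51°) = sin 86° cos 51° + cos 86° sin 51° = 0.682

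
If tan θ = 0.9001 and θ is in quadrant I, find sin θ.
sin θ = 0.669 (using tan²θ + 1 = sec²θ)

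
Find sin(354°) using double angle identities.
sin(354°) = 2 sin 177° cos 177° = -0.1045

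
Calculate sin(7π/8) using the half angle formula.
sin(7π/8) = √((1 - cos 7π/4)/2) = √(2-√2)/2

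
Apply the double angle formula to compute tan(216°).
tan(216°) = 2 tan 108° / (1 - tan²108°) = 0.7265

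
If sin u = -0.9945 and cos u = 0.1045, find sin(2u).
sin(2u) = 2 sin u cos u = -0.2079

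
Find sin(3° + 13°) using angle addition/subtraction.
sin(3° + 13°) = sin 3° cos 13° + cos 3° sin 13° = 0.2756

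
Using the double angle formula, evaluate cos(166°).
cos(166°) = 2cos²83° - 1 = -0.9703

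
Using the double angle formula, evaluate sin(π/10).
sin(π/10) = 2 sin π/20 cos π/20 = 0.309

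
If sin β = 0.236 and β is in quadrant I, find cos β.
cos β = 0.9718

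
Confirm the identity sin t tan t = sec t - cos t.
RHS = 1/cos t - cos t = (1 - cos²t)/cos t = sin²t/cos t = sin t · (sin t/cos t) = sin t tan t = LHS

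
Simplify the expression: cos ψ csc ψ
cos ψ csc ψ = cot ψ (using Reciprocal + quotient)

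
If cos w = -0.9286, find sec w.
sec w = 1/cos w = -1.077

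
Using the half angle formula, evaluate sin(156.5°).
sin(156.5°) = √((1 - cos 313°)/2) = 0.3987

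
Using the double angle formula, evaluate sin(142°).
sin(142°) = 2 sin 71° cos 71° = 0.6157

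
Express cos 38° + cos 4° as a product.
cos 38° + cos 4° = 2 cos(21°) cos(17°)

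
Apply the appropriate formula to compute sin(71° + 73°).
sin(71° + 73°) = sin 71° cos 73° + cos 71° sin 73° = 0.5878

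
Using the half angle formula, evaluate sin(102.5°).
sin(102.5°) = √((1 - cos 205°)/2) = 0.9763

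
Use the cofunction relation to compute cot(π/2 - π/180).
cot(π/2 - π/180) = tan(π/180) = 0.01746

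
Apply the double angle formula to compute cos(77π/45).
cos(77π/45) = cos²77π/90 - sin²77π/90 = 0.6157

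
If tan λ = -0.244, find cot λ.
cot λ = 1/tan λ = -4.098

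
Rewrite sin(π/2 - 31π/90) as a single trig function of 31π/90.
sin(π/2 - 31π/90) = cos(31π/90)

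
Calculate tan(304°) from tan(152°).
tan(304°) = 2 tan 152° / (1 - tan²152°) = -1.483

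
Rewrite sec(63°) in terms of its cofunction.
sec(63°) = csc(90° - 63°) = csc(27°)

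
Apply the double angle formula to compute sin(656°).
sin(656°) = 2 sin 328° cos 328° = -0.8988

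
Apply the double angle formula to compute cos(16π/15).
cos(16π/15) = cos²8π/15 - sin²8π/15 = -0.9781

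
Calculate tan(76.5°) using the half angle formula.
tan(76.5°) = sin 153° / (1 + cos 153°) = 4.165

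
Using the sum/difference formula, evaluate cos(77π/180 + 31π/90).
cos(77π/180 + 31π/90) = cos 77π/180 cos 31π/90 - sin 77π/180 sin 31π/90 = -0.7547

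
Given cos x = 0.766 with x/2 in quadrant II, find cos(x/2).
cos(x/2) = ±√((1 + cos x)/2); negative since x/2 ∈ QII, so cos(x/2) = -0.9397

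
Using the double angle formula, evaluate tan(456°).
tan(456°) = 2 tan 228° / (1 - tan²228°) = -9.514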